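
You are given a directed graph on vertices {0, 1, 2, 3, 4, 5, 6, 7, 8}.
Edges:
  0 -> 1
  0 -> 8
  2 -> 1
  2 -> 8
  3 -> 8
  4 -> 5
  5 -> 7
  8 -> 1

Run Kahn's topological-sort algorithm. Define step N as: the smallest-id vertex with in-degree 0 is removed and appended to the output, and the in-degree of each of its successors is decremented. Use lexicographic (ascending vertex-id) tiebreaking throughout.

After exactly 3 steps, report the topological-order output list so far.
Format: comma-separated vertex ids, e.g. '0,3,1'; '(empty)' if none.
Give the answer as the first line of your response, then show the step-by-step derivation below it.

0,2,3

step 1: output 0; order=[0]; indeg=(0,2,0,0,0,1,0,1,2)
step 2: output 2; order=[0,2]; indeg=(0,1,0,0,0,1,0,1,1)
step 3: output 3; order=[0,2,3]; indeg=(0,1,0,0,0,1,0,1,0)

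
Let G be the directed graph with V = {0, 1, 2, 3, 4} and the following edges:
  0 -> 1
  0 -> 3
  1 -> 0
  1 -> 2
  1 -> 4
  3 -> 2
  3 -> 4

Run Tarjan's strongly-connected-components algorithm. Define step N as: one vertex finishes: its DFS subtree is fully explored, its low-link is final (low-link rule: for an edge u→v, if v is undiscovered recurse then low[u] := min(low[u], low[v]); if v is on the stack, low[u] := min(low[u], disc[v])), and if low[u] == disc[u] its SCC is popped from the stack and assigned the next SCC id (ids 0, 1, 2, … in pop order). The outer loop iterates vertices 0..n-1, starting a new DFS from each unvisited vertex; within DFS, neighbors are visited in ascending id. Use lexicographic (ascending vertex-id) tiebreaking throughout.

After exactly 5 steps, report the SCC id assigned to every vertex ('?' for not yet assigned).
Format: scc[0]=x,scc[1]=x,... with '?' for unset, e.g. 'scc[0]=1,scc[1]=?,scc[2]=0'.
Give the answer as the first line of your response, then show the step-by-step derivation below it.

scc[0]=3,scc[1]=3,scc[2]=0,scc[3]=2,scc[4]=1

step 1: low=(low[0]=0,low[1]=0,low[2]=2,low[3]=?,low[4]=?); scc=(scc[0]=?,scc[1]=?,scc[2]=0,scc[3]=?,scc[4]=?)
step 2: low=(low[0]=0,low[1]=0,low[2]=2,low[3]=?,low[4]=3); scc=(scc[0]=?,scc[1]=?,scc[2]=0,scc[3]=?,scc[4]=1)
step 3: low=(low[0]=0,low[1]=0,low[2]=2,low[3]=?,low[4]=3); scc=(scc[0]=?,scc[1]=?,scc[2]=0,scc[3]=?,scc[4]=1)
step 4: low=(low[0]=0,low[1]=0,low[2]=2,low[3]=4,low[4]=3); scc=(scc[0]=?,scc[1]=?,scc[2]=0,scc[3]=2,scc[4]=1)
step 5: low=(low[0]=0,low[1]=0,low[2]=2,low[3]=4,low[4]=3); scc=(scc[0]=3,scc[1]=3,scc[2]=0,scc[3]=2,scc[4]=1)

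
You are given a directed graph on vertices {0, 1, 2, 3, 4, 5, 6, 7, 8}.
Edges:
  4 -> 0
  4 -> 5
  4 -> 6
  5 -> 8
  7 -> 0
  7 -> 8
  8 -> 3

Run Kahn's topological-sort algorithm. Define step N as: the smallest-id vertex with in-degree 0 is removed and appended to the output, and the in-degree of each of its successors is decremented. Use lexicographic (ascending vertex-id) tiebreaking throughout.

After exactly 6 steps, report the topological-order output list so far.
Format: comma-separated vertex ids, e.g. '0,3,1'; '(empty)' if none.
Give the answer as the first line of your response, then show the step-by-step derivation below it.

1,2,4,5,6,7

step 1: output 1; order=[1]; indeg=(2,0,0,1,0,1,1,0,2)
step 2: output 2; order=[1,2]; indeg=(2,0,0,1,0,1,1,0,2)
step 3: output 4; order=[1,2,4]; indeg=(1,0,0,1,0,0,0,0,2)
step 4: output 5; order=[1,2,4,5]; indeg=(1,0,0,1,0,0,0,0,1)
step 5: output 6; order=[1,2,4,5,6]; indeg=(1,0,0,1,0,0,0,0,1)
step 6: output 7; order=[1,2,4,5,6,7]; indeg=(0,0,0,1,0,0,0,0,0)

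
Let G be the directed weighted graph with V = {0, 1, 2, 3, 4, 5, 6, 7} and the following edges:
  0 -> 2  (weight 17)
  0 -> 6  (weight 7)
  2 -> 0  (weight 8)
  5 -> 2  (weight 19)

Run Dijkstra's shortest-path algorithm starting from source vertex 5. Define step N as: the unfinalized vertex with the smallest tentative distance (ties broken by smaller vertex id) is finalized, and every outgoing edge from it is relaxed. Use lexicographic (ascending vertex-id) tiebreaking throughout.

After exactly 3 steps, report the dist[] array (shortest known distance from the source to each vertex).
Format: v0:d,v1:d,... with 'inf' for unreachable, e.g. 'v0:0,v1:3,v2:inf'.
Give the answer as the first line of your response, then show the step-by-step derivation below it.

v0:27,v1:inf,v2:19,v3:inf,v4:inf,v5:0,v6:34,v7:inf

step 1: dist = v0:inf,v1:inf,v2:19,v3:inf,v4:inf,v5:0,v6:inf,v7:inf
step 2: dist = v0:27,v1:inf,v2:19,v3:inf,v4:inf,v5:0,v6:inf,v7:inf
step 3: dist = v0:27,v1:inf,v2:19,v3:inf,v4:inf,v5:0,v6:34,v7:inf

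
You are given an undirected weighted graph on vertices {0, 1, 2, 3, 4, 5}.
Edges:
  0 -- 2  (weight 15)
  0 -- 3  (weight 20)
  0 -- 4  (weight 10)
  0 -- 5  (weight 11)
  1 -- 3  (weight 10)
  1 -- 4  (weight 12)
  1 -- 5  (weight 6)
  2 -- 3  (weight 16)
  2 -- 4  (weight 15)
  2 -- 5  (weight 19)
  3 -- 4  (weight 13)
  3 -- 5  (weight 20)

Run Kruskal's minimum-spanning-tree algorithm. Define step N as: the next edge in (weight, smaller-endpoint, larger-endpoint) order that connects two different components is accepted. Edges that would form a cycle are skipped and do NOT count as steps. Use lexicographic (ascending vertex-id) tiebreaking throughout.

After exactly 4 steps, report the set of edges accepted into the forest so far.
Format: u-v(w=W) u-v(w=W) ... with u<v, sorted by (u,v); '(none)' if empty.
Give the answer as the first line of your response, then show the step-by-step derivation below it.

0-4(w=10) 0-5(w=11) 1-3(w=10) 1-5(w=6)

step 1: add edge 1-5 (w=6); MST = {1-5(w=6)}
step 2: add edge 0-4 (w=10); MST = {0-4(w=10) 1-5(w=6)}
step 3: add edge 1-3 (w=10); MST = {0-4(w=10) 1-3(w=10) 1-5(w=6)}
step 4: add edge 0-5 (w=11); MST = {0-4(w=10) 0-5(w=11) 1-3(w=10) 1-5(w=6)}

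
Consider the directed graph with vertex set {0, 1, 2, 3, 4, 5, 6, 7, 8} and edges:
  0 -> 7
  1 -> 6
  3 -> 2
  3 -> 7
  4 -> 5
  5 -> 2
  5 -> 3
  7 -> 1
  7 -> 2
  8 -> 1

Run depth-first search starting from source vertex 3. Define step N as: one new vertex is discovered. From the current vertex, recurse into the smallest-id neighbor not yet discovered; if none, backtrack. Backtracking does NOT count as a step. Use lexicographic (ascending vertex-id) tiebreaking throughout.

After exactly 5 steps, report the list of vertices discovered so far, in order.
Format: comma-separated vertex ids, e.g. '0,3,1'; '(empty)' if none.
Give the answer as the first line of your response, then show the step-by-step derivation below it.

3,2,7,1,6

step 1: discover 3; path=3; order=3
step 2: discover 2; path=3>2; order=3,2
step 3: discover 7; path=3>7; order=3,2,7
step 4: discover 1; path=3>7>1; order=3,2,7,1
step 5: discover 6; path=3>7>1>6; order=3,2,7,1,6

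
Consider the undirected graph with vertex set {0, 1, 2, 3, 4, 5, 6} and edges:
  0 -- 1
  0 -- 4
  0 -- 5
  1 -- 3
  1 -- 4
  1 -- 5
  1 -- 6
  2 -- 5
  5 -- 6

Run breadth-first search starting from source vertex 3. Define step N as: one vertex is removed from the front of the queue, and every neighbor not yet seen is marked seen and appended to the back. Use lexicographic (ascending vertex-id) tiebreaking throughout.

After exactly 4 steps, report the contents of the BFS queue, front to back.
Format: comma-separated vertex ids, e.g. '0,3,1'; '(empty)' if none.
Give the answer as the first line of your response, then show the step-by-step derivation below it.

5,6

step 1: dequeue 3; queue=[1]; order=3
step 2: dequeue 1; queue=[0,4,5,6]; order=3,1
step 3: dequeue 0; queue=[4,5,6]; order=3,1,0
step 4: dequeue 4; queue=[5,6]; order=3,1,0,4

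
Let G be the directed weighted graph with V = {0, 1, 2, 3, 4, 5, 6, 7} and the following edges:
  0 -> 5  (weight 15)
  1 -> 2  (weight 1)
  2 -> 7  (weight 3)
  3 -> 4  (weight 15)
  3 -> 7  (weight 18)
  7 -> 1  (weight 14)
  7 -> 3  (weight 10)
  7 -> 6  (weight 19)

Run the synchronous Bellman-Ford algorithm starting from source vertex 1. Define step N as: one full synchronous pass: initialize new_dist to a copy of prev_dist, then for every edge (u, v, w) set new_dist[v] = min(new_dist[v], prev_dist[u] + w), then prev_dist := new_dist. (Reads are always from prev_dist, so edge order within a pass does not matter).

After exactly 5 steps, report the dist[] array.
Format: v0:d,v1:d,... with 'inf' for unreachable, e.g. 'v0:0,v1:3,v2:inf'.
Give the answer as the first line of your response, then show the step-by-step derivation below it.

v0:inf,v1:0,v2:1,v3:14,v4:29,v5:inf,v6:23,v7:4

step 1: dist = v0:inf,v1:0,v2:1,v3:inf,v4:inf,v5:inf,v6:inf,v7:inf
step 2: dist = v0:inf,v1:0,v2:1,v3:inf,v4:inf,v5:inf,v6:inf,v7:4
step 3: dist = v0:inf,v1:0,v2:1,v3:14,v4:inf,v5:inf,v6:23,v7:4
step 4: dist = v0:inf,v1:0,v2:1,v3:14,v4:29,v5:inf,v6:23,v7:4
step 5: dist = v0:inf,v1:0,v2:1,v3:14,v4:29,v5:inf,v6:23,v7:4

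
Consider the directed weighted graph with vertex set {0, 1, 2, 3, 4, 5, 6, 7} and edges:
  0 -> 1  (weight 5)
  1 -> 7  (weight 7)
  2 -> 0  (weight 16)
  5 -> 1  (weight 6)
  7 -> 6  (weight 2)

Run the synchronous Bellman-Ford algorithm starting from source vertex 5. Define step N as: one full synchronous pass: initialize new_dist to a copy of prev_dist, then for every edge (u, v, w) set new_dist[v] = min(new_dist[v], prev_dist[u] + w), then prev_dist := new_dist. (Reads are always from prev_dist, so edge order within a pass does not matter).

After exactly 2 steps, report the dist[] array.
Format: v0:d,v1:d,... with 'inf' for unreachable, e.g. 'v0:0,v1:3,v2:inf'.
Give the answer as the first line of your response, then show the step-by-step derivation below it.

v0:inf,v1:6,v2:inf,v3:inf,v4:inf,v5:0,v6:inf,v7:13

step 1: dist = v0:inf,v1:6,v2:inf,v3:inf,v4:inf,v5:0,v6:inf,v7:inf
step 2: dist = v0:inf,v1:6,v2:inf,v3:inf,v4:inf,v5:0,v6:inf,v7:13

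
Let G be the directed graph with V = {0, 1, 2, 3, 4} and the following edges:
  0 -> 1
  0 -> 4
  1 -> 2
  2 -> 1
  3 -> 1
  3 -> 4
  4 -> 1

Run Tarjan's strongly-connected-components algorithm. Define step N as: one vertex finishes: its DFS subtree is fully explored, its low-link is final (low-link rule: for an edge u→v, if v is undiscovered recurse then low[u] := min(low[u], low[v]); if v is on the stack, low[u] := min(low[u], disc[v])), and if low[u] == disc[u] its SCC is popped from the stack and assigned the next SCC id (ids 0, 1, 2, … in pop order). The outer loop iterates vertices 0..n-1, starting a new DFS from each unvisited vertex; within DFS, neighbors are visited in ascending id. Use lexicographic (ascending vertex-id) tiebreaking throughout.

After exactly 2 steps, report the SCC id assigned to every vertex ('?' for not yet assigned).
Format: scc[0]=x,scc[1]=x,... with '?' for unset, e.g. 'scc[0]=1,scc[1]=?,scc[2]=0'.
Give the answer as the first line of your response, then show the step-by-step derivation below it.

scc[0]=?,scc[1]=0,scc[2]=0,scc[3]=?,scc[4]=?

step 1: low=(low[0]=0,low[1]=1,low[2]=1,low[3]=?,low[4]=?); scc=(scc[0]=?,scc[1]=?,scc[2]=?,scc[3]=?,scc[4]=?)
step 2: low=(low[0]=0,low[1]=1,low[2]=1,low[3]=?,low[4]=?); scc=(scc[0]=?,scc[1]=0,scc[2]=0,scc[3]=?,scc[4]=?)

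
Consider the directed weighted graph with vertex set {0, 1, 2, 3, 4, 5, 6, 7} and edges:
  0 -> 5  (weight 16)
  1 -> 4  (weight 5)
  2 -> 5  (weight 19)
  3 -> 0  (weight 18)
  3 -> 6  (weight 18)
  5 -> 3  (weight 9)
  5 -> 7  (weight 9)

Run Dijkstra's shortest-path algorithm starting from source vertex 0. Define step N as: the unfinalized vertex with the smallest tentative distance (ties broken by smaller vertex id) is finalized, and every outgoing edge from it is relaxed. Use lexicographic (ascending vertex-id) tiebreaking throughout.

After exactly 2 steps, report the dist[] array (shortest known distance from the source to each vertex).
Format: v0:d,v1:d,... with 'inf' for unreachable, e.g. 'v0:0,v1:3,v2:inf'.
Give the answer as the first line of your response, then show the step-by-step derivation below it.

v0:0,v1:inf,v2:inf,v3:25,v4:inf,v5:16,v6:inf,v7:25

step 1: dist = v0:0,v1:inf,v2:inf,v3:inf,v4:inf,v5:16,v6:inf,v7:inf
step 2: dist = v0:0,v1:inf,v2:inf,v3:25,v4:inf,v5:16,v6:inf,v7:25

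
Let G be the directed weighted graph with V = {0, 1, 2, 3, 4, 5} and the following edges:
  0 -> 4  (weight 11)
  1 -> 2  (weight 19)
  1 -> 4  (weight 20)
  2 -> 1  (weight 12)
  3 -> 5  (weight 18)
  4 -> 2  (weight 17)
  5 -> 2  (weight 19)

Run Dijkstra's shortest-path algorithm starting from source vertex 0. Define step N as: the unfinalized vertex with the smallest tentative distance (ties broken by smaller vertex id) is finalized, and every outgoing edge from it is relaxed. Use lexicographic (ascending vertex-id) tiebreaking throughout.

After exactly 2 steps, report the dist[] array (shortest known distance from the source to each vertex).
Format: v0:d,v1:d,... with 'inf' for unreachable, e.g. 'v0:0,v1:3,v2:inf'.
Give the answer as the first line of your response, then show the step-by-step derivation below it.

v0:0,v1:inf,v2:28,v3:inf,v4:11,v5:inf

step 1: dist = v0:0,v1:inf,v2:inf,v3:inf,v4:11,v5:inf
step 2: dist = v0:0,v1:inf,v2:28,v3:inf,v4:11,v5:inf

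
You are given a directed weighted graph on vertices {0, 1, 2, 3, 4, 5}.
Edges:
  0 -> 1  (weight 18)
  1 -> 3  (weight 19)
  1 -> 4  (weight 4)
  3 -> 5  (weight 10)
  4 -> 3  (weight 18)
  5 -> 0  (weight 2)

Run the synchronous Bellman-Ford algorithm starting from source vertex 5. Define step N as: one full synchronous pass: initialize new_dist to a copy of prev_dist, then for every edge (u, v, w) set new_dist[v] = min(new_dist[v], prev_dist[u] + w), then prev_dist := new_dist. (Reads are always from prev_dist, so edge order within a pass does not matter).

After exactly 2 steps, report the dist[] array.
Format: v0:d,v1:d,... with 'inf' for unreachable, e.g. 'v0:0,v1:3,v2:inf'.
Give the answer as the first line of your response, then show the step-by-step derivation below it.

v0:2,v1:20,v2:inf,v3:inf,v4:inf,v5:0

step 1: dist = v0:2,v1:inf,v2:inf,v3:inf,v4:inf,v5:0
step 2: dist = v0:2,v1:20,v2:inf,v3:inf,v4:inf,v5:0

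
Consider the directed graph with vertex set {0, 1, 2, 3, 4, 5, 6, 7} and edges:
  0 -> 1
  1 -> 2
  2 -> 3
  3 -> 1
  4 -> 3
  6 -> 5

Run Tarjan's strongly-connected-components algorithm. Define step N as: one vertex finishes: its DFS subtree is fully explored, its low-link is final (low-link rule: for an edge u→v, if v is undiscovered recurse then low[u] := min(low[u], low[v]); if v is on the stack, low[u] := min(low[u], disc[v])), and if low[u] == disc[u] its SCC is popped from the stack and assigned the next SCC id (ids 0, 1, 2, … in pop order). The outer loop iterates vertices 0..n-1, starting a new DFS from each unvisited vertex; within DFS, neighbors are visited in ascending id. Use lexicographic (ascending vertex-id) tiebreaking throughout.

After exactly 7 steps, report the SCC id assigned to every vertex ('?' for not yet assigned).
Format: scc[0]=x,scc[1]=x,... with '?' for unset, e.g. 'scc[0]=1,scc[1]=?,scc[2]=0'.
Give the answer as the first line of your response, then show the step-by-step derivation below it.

scc[0]=1,scc[1]=0,scc[2]=0,scc[3]=0,scc[4]=2,scc[5]=3,scc[6]=4,scc[7]=?

step 1: low=(low[0]=0,low[1]=1,low[2]=2,low[3]=1,low[4]=?,low[5]=?,low[6]=?,low[7]=?); scc=(scc[0]=?,scc[1]=?,scc[2]=?,scc[3]=?,scc[4]=?,scc[5]=?,scc[6]=?,scc[7]=?)
step 2: low=(low[0]=0,low[1]=1,low[2]=1,low[3]=1,low[4]=?,low[5]=?,low[6]=?,low[7]=?); scc=(scc[0]=?,scc[1]=?,scc[2]=?,scc[3]=?,scc[4]=?,scc[5]=?,scc[6]=?,scc[7]=?)
step 3: low=(low[0]=0,low[1]=1,low[2]=1,low[3]=1,low[4]=?,low[5]=?,low[6]=?,low[7]=?); scc=(scc[0]=?,scc[1]=0,scc[2]=0,scc[3]=0,scc[4]=?,scc[5]=?,scc[6]=?,scc[7]=?)
step 4: low=(low[0]=0,low[1]=1,low[2]=1,low[3]=1,low[4]=?,low[5]=?,low[6]=?,low[7]=?); scc=(scc[0]=1,scc[1]=0,scc[2]=0,scc[3]=0,scc[4]=?,scc[5]=?,scc[6]=?,scc[7]=?)
step 5: low=(low[0]=0,low[1]=1,low[2]=1,low[3]=1,low[4]=4,low[5]=?,low[6]=?,low[7]=?); scc=(scc[0]=1,scc[1]=0,scc[2]=0,scc[3]=0,scc[4]=2,scc[5]=?,scc[6]=?,scc[7]=?)
step 6: low=(low[0]=0,low[1]=1,low[2]=1,low[3]=1,low[4]=4,low[5]=5,low[6]=?,low[7]=?); scc=(scc[0]=1,scc[1]=0,scc[2]=0,scc[3]=0,scc[4]=2,scc[5]=3,scc[6]=?,scc[7]=?)
step 7: low=(low[0]=0,low[1]=1,low[2]=1,low[3]=1,low[4]=4,low[5]=5,low[6]=6,low[7]=?); scc=(scc[0]=1,scc[1]=0,scc[2]=0,scc[3]=0,scc[4]=2,scc[5]=3,scc[6]=4,scc[7]=?)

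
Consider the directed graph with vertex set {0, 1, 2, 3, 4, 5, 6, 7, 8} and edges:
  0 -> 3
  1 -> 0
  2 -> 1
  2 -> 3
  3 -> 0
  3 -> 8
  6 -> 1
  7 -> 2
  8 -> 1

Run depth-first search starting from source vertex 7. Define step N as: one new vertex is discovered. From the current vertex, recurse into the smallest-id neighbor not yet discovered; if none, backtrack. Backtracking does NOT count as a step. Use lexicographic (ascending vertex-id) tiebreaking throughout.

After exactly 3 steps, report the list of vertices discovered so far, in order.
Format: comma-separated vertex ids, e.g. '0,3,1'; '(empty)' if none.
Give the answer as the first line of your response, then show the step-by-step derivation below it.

7,2,1

step 1: discover 7; path=7; order=7
step 2: discover 2; path=7>2; order=7,2
step 3: discover 1; path=7>2>1; order=7,2,1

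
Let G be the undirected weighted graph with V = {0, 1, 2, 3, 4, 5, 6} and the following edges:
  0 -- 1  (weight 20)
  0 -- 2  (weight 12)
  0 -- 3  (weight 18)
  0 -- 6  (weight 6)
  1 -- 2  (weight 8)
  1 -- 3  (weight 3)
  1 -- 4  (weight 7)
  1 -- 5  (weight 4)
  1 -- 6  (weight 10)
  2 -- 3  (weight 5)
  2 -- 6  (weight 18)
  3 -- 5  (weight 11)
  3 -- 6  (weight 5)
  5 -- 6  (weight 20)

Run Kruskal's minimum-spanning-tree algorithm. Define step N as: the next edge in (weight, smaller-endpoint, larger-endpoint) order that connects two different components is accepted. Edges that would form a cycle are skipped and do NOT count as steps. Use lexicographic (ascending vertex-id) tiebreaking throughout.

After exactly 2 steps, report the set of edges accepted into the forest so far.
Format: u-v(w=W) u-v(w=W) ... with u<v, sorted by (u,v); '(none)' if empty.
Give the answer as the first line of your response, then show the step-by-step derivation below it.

1-3(w=3) 1-5(w=4)

step 1: add edge 1-3 (w=3); MST = {1-3(w=3)}
step 2: add edge 1-5 (w=4); MST = {1-3(w=3) 1-5(w=4)}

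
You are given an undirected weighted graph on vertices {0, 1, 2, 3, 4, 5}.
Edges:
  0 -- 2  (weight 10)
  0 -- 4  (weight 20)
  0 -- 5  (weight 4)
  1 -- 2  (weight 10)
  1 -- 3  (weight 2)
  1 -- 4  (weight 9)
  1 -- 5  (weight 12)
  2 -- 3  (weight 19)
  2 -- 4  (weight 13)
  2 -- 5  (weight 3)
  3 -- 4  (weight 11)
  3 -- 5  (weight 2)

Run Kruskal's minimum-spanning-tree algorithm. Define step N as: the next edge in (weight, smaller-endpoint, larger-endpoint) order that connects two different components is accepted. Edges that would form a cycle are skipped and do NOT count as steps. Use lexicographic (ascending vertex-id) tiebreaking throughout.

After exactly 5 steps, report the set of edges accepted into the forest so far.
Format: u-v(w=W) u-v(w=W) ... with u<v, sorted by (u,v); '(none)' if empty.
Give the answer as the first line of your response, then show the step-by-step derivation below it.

0-5(w=4) 1-3(w=2) 1-4(w=9) 2-5(w=3) 3-5(w=2)

step 1: add edge 1-3 (w=2); MST = {1-3(w=2)}
step 2: add edge 3-5 (w=2); MST = {1-3(w=2) 3-5(w=2)}
step 3: add edge 2-5 (w=3); MST = {1-3(w=2) 2-5(w=3) 3-5(w=2)}
step 4: add edge 0-5 (w=4); MST = {0-5(w=4) 1-3(w=2) 2-5(w=3) 3-5(w=2)}
step 5: add edge 1-4 (w=9); MST = {0-5(w=4) 1-3(w=2) 1-4(w=9) 2-5(w=3) 3-5(w=2)}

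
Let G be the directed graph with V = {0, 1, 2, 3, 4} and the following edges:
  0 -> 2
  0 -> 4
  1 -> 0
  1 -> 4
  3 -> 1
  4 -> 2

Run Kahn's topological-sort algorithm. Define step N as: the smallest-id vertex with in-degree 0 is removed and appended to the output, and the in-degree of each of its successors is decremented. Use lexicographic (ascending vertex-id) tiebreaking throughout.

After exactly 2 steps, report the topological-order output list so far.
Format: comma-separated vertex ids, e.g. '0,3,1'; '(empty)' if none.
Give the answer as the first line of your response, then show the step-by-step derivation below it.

3,1

step 1: output 3; order=[3]; indeg=(1,0,2,0,2)
step 2: output 1; order=[3,1]; indeg=(0,0,2,0,1)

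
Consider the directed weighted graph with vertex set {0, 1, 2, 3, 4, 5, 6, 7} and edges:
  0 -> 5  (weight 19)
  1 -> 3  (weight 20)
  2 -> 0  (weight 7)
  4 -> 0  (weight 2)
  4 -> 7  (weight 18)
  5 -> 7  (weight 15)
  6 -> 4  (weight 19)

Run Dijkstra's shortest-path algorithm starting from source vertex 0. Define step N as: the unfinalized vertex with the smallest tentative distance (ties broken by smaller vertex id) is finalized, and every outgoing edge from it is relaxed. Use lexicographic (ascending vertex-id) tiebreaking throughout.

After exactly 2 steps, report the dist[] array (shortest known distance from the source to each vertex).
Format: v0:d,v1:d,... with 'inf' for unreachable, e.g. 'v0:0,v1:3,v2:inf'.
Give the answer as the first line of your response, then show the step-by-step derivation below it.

v0:0,v1:inf,v2:inf,v3:inf,v4:inf,v5:19,v6:inf,v7:34

step 1: dist = v0:0,v1:inf,v2:inf,v3:inf,v4:inf,v5:19,v6:inf,v7:inf
step 2: dist = v0:0,v1:inf,v2:inf,v3:inf,v4:inf,v5:19,v6:inf,v7:34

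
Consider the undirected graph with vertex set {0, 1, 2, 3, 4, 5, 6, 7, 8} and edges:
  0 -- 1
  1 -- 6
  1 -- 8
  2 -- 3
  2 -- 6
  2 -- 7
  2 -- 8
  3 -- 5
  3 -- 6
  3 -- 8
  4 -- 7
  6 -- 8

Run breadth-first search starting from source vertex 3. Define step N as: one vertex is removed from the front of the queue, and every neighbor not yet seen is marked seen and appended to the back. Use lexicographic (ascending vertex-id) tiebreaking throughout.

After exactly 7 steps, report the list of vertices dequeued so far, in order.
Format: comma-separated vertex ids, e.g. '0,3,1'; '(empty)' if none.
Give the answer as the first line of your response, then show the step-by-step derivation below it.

3,2,5,6,8,7,1

step 1: dequeue 3; queue=[2,5,6,8]; order=3
step 2: dequeue 2; queue=[5,6,8,7]; order=3,2
step 3: dequeue 5; queue=[6,8,7]; order=3,2,5
step 4: dequeue 6; queue=[8,7,1]; order=3,2,5,6
step 5: dequeue 8; queue=[7,1]; order=3,2,5,6,8
step 6: dequeue 7; queue=[1,4]; order=3,2,5,6,8,7
step 7: dequeue 1; queue=[4,0]; order=3,2,5,6,8,7,1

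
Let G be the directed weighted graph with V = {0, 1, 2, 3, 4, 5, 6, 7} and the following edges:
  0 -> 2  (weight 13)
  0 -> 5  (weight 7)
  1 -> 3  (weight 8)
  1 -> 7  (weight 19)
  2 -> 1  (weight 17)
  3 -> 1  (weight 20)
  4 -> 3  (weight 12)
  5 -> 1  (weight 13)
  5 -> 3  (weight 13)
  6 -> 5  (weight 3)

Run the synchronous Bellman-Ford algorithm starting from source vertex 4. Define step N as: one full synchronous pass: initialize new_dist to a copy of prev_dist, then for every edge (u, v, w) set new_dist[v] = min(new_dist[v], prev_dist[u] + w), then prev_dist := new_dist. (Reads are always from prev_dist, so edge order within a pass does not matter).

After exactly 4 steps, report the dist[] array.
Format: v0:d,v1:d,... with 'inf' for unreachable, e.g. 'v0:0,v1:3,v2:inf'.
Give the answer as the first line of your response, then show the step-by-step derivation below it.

v0:inf,v1:32,v2:inf,v3:12,v4:0,v5:inf,v6:inf,v7:51

step 1: dist = v0:inf,v1:inf,v2:inf,v3:12,v4:0,v5:inf,v6:inf,v7:inf
step 2: dist = v0:inf,v1:32,v2:inf,v3:12,v4:0,v5:inf,v6:inf,v7:inf
step 3: dist = v0:inf,v1:32,v2:inf,v3:12,v4:0,v5:inf,v6:inf,v7:51
step 4: dist = v0:inf,v1:32,v2:inf,v3:12,v4:0,v5:inf,v6:inf,v7:51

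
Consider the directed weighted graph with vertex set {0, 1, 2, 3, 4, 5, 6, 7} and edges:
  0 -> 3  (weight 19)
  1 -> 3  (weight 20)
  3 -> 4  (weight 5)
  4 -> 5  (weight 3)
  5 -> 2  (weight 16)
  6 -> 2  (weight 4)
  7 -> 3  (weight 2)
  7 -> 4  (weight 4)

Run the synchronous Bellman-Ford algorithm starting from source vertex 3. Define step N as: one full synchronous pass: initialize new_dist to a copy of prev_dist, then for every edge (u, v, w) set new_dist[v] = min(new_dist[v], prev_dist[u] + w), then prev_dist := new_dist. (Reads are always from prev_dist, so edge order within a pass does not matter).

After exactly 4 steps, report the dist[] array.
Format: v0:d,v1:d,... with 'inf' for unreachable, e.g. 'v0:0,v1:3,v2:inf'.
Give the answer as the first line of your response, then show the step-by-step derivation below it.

v0:inf,v1:inf,v2:24,v3:0,v4:5,v5:8,v6:inf,v7:inf

step 1: dist = v0:inf,v1:inf,v2:inf,v3:0,v4:5,v5:inf,v6:inf,v7:inf
step 2: dist = v0:inf,v1:inf,v2:inf,v3:0,v4:5,v5:8,v6:inf,v7:inf
step 3: dist = v0:inf,v1:inf,v2:24,v3:0,v4:5,v5:8,v6:inf,v7:inf
step 4: dist = v0:inf,v1:inf,v2:24,v3:0,v4:5,v5:8,v6:inf,v7:inf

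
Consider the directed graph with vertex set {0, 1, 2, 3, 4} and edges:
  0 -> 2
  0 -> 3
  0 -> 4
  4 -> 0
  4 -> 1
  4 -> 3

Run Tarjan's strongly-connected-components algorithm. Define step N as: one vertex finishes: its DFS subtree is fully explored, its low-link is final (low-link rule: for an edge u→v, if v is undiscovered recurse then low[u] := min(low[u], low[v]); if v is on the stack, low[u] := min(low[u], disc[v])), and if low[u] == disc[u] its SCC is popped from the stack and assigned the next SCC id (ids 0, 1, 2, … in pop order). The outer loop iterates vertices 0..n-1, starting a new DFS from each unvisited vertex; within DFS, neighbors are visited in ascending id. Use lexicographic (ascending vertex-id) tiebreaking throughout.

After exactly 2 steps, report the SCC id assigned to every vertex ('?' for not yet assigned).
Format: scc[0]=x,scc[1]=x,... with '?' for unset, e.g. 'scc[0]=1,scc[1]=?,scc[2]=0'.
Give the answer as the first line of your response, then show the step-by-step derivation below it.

scc[0]=?,scc[1]=?,scc[2]=0,scc[3]=1,scc[4]=?

step 1: low=(low[0]=0,low[1]=?,low[2]=1,low[3]=?,low[4]=?); scc=(scc[0]=?,scc[1]=?,scc[2]=0,scc[3]=?,scc[4]=?)
step 2: low=(low[0]=0,low[1]=?,low[2]=1,low[3]=2,low[4]=?); scc=(scc[0]=?,scc[1]=?,scc[2]=0,scc[3]=1,scc[4]=?)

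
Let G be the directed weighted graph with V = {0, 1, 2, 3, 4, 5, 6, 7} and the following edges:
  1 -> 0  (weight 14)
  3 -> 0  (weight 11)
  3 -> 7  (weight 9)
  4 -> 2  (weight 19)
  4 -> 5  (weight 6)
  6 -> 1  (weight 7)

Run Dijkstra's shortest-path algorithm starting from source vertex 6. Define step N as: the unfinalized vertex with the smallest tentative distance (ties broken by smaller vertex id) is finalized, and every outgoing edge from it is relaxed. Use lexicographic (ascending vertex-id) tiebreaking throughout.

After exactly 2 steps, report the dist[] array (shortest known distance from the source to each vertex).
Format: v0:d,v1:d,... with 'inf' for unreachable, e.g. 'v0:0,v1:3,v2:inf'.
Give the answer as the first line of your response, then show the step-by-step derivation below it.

v0:21,v1:7,v2:inf,v3:inf,v4:inf,v5:inf,v6:0,v7:inf

step 1: dist = v0:inf,v1:7,v2:inf,v3:inf,v4:inf,v5:inf,v6:0,v7:inf
step 2: dist = v0:21,v1:7,v2:inf,v3:inf,v4:inf,v5:inf,v6:0,v7:inf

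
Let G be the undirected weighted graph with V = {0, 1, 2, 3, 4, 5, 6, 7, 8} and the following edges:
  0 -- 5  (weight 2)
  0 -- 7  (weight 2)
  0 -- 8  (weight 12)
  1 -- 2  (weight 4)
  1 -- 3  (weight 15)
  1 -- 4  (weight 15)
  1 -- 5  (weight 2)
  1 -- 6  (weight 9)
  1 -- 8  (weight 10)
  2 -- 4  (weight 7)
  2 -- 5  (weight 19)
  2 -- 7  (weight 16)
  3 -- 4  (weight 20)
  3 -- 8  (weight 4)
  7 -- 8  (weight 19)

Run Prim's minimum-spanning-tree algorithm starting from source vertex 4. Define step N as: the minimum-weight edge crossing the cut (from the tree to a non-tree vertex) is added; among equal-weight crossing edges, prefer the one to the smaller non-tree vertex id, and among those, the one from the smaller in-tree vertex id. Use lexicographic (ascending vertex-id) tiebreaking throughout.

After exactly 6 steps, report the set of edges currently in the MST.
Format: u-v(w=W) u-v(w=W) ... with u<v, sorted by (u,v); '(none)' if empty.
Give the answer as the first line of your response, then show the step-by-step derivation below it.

0-5(w=2) 0-7(w=2) 1-2(w=4) 1-5(w=2) 1-6(w=9) 2-4(w=7)

step 1: add edge 2-4 (w=7); MST = {2-4(w=7)}
step 2: add edge 1-2 (w=4); MST = {1-2(w=4) 2-4(w=7)}
step 3: add edge 1-5 (w=2); MST = {1-2(w=4) 1-5(w=2) 2-4(w=7)}
step 4: add edge 0-5 (w=2); MST = {0-5(w=2) 1-2(w=4) 1-5(w=2) 2-4(w=7)}
step 5: add edge 0-7 (w=2); MST = {0-5(w=2) 0-7(w=2) 1-2(w=4) 1-5(w=2) 2-4(w=7)}
step 6: add edge 1-6 (w=9); MST = {0-5(w=2) 0-7(w=2) 1-2(w=4) 1-5(w=2) 1-6(w=9) 2-4(w=7)}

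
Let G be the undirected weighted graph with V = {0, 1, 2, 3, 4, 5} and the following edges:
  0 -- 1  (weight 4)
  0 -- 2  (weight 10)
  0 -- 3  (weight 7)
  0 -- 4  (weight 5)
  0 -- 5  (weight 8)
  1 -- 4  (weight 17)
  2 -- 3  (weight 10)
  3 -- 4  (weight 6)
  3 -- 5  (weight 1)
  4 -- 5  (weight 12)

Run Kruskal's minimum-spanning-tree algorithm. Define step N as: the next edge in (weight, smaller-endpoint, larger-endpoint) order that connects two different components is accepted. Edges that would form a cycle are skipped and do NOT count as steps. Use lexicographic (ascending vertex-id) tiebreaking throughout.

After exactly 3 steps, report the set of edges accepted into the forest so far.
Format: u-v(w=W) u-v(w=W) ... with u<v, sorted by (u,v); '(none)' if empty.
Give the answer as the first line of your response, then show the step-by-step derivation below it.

0-1(w=4) 0-4(w=5) 3-5(w=1)

step 1: add edge 3-5 (w=1); MST = {3-5(w=1)}
step 2: add edge 0-1 (w=4); MST = {0-1(w=4) 3-5(w=1)}
step 3: add edge 0-4 (w=5); MST = {0-1(w=4) 0-4(w=5) 3-5(w=1)}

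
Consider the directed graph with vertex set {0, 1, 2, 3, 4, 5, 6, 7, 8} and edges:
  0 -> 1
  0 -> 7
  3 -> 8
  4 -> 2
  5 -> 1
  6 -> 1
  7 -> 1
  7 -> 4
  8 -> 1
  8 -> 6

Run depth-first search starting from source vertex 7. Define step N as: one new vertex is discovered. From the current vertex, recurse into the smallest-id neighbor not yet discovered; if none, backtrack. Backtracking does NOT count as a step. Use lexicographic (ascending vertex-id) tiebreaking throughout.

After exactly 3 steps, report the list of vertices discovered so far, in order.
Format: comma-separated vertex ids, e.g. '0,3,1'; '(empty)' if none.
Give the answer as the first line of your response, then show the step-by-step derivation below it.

7,1,4

step 1: discover 7; path=7; order=7
step 2: discover 1; path=7>1; order=7,1
step 3: discover 4; path=7>4; order=7,1,4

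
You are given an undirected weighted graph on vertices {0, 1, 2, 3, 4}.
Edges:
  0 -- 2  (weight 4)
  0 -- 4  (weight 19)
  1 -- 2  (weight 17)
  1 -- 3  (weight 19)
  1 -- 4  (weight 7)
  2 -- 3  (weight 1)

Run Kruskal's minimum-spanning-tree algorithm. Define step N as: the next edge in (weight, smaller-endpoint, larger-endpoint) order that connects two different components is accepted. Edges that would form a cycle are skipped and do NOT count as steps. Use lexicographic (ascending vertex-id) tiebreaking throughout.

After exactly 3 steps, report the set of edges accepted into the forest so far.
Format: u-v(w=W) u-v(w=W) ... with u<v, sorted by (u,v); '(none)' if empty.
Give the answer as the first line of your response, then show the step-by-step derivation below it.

0-2(w=4) 1-4(w=7) 2-3(w=1)

step 1: add edge 2-3 (w=1); MST = {2-3(w=1)}
step 2: add edge 0-2 (w=4); MST = {0-2(w=4) 2-3(w=1)}
step 3: add edge 1-4 (w=7); MST = {0-2(w=4) 1-4(w=7) 2-3(w=1)}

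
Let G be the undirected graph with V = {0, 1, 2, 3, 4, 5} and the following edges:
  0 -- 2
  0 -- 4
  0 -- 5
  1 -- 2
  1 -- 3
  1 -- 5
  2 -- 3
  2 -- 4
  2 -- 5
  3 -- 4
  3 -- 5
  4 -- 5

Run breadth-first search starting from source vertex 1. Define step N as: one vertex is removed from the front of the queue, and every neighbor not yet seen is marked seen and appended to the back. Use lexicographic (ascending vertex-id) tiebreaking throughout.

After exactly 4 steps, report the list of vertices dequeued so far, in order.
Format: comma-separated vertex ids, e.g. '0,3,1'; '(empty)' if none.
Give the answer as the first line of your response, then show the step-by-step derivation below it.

1,2,3,5

step 1: dequeue 1; queue=[2,3,5]; order=1
step 2: dequeue 2; queue=[3,5,0,4]; order=1,2
step 3: dequeue 3; queue=[5,0,4]; order=1,2,3
step 4: dequeue 5; queue=[0,4]; order=1,2,3,5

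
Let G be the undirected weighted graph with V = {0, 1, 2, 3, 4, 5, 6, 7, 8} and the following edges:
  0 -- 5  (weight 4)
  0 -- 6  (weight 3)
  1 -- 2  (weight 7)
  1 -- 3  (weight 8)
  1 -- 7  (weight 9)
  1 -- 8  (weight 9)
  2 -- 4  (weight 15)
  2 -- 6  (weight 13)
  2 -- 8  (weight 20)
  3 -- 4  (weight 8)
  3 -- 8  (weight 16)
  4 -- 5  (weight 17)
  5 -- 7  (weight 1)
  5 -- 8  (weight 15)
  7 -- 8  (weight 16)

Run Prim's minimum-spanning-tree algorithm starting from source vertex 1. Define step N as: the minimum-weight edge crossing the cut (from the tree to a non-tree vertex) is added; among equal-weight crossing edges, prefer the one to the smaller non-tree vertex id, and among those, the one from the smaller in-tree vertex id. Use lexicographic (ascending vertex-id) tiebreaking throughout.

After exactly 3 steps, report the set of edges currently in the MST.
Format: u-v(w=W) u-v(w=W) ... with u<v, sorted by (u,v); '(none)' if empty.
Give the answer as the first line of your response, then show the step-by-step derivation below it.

1-2(w=7) 1-3(w=8) 3-4(w=8)

step 1: add edge 1-2 (w=7); MST = {1-2(w=7)}
step 2: add edge 1-3 (w=8); MST = {1-2(w=7) 1-3(w=8)}
step 3: add edge 3-4 (w=8); MST = {1-2(w=7) 1-3(w=8) 3-4(w=8)}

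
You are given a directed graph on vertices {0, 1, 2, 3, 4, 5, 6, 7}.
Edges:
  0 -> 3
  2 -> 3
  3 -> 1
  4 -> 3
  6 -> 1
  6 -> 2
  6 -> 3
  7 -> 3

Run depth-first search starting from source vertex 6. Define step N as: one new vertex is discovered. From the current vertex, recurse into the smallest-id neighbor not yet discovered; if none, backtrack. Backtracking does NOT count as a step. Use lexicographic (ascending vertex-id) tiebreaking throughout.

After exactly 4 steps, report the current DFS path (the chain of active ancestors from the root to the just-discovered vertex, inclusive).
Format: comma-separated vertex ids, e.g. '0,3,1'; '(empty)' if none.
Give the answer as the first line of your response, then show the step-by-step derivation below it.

6,2,3

step 1: discover 6; path=6; order=6
step 2: discover 1; path=6>1; order=6,1
step 3: discover 2; path=6>2; order=6,1,2
step 4: discover 3; path=6>2>3; order=6,1,2,3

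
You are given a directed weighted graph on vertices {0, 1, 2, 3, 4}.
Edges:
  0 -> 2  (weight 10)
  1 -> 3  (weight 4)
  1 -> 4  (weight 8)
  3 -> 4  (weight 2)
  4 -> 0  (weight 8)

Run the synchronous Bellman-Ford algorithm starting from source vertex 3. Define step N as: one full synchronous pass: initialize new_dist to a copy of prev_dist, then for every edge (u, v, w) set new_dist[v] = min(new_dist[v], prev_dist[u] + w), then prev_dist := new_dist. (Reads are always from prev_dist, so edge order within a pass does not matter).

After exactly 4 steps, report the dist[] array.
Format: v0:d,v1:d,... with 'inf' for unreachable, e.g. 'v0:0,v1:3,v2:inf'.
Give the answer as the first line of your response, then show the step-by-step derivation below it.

v0:10,v1:inf,v2:20,v3:0,v4:2

step 1: dist = v0:inf,v1:inf,v2:inf,v3:0,v4:2
step 2: dist = v0:10,v1:inf,v2:inf,v3:0,v4:2
step 3: dist = v0:10,v1:inf,v2:20,v3:0,v4:2
step 4: dist = v0:10,v1:inf,v2:20,v3:0,v4:2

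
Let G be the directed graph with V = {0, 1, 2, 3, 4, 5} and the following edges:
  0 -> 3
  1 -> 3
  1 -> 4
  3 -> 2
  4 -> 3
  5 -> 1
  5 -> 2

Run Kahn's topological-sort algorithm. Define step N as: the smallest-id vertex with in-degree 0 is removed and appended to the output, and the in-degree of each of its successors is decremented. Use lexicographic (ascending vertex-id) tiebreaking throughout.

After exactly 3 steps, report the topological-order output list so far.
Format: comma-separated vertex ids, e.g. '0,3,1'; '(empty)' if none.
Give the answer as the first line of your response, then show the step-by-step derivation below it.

0,5,1

step 1: output 0; order=[0]; indeg=(0,1,2,2,1,0)
step 2: output 5; order=[0,5]; indeg=(0,0,1,2,1,0)
step 3: output 1; order=[0,5,1]; indeg=(0,0,1,1,0,0)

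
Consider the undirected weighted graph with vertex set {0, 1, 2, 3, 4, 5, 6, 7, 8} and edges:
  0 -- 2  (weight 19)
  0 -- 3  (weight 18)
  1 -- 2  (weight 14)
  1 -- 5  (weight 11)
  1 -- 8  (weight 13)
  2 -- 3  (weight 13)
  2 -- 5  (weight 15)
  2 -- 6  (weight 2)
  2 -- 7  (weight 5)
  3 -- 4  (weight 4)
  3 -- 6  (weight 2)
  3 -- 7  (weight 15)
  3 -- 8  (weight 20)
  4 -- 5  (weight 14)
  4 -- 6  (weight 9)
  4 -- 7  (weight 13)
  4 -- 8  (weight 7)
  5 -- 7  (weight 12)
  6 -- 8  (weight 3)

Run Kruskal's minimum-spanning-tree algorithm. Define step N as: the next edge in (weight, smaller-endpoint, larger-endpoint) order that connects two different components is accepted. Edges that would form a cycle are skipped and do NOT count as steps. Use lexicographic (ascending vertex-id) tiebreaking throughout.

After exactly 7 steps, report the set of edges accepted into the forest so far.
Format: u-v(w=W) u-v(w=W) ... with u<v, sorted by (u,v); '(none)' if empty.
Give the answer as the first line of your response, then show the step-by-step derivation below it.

1-5(w=11) 2-6(w=2) 2-7(w=5) 3-4(w=4) 3-6(w=2) 5-7(w=12) 6-8(w=3)

step 1: add edge 2-6 (w=2); MST = {2-6(w=2)}
step 2: add edge 3-6 (w=2); MST = {2-6(w=2) 3-6(w=2)}
step 3: add edge 6-8 (w=3); MST = {2-6(w=2) 3-6(w=2) 6-8(w=3)}
step 4: add edge 3-4 (w=4); MST = {2-6(w=2) 3-4(w=4) 3-6(w=2) 6-8(w=3)}
step 5: add edge 2-7 (w=5); MST = {2-6(w=2) 2-7(w=5) 3-4(w=4) 3-6(w=2) 6-8(w=3)}
step 6: add edge 1-5 (w=11); MST = {1-5(w=11) 2-6(w=2) 2-7(w=5) 3-4(w=4) 3-6(w=2) 6-8(w=3)}
step 7: add edge 5-7 (w=12); MST = {1-5(w=11) 2-6(w=2) 2-7(w=5) 3-4(w=4) 3-6(w=2) 5-7(w=12) 6-8(w=3)}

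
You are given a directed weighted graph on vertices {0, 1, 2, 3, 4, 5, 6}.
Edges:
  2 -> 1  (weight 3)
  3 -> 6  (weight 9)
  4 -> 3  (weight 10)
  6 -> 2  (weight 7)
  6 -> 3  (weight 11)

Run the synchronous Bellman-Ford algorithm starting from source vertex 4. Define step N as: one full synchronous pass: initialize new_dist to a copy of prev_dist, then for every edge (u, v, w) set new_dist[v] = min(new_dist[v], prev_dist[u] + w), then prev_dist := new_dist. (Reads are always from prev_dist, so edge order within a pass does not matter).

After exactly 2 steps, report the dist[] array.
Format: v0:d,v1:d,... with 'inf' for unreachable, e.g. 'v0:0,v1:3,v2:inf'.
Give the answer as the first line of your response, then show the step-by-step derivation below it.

v0:inf,v1:inf,v2:inf,v3:10,v4:0,v5:inf,v6:19

step 1: dist = v0:inf,v1:inf,v2:inf,v3:10,v4:0,v5:inf,v6:inf
step 2: dist = v0:inf,v1:inf,v2:inf,v3:10,v4:0,v5:inf,v6:19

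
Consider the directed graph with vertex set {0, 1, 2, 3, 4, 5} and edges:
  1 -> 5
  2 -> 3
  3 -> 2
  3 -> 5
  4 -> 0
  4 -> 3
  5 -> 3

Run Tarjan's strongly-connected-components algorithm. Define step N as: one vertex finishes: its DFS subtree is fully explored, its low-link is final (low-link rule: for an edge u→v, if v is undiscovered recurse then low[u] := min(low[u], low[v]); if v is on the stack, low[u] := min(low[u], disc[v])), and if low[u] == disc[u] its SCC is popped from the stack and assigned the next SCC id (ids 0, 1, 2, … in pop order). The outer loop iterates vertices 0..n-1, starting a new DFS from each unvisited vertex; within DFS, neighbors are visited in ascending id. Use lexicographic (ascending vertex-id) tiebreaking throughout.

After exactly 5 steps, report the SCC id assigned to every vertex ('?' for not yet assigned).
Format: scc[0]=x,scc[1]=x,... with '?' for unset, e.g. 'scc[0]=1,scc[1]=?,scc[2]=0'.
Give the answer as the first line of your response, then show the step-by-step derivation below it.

scc[0]=0,scc[1]=2,scc[2]=1,scc[3]=1,scc[4]=?,scc[5]=1

step 1: low=(low[0]=0,low[1]=?,low[2]=?,low[3]=?,low[4]=?,low[5]=?); scc=(scc[0]=0,scc[1]=?,scc[2]=?,scc[3]=?,scc[4]=?,scc[5]=?)
step 2: low=(low[0]=0,low[1]=1,low[2]=3,low[3]=3,low[4]=?,low[5]=2); scc=(scc[0]=0,scc[1]=?,scc[2]=?,scc[3]=?,scc[4]=?,scc[5]=?)
step 3: low=(low[0]=0,low[1]=1,low[2]=3,low[3]=2,low[4]=?,low[5]=2); scc=(scc[0]=0,scc[1]=?,scc[2]=?,scc[3]=?,scc[4]=?,scc[5]=?)
step 4: low=(low[0]=0,low[1]=1,low[2]=3,low[3]=2,low[4]=?,low[5]=2); scc=(scc[0]=0,scc[1]=?,scc[2]=1,scc[3]=1,scc[4]=?,scc[5]=1)
step 5: low=(low[0]=0,low[1]=1,low[2]=3,low[3]=2,low[4]=?,low[5]=2); scc=(scc[0]=0,scc[1]=2,scc[2]=1,scc[3]=1,scc[4]=?,scc[5]=1)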